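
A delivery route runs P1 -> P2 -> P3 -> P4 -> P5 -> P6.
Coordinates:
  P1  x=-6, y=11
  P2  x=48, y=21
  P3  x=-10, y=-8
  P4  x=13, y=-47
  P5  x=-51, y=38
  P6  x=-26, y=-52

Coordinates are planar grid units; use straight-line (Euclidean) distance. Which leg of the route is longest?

Leg distances:
P1→P2: 54.9
P2→P3: 64.8
P3→P4: 45.3
P4→P5: 106.4
P5→P6: 93.4
The longest leg is P4–P5 at 106.4.

P4–P5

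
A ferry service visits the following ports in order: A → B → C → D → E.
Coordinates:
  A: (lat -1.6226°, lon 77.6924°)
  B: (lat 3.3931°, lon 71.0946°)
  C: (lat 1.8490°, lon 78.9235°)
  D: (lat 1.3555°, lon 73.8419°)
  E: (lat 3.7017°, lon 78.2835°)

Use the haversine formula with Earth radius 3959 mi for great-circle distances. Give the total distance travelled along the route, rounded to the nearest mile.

1823 mi

Leg distances:
A→B: 572.5 mi  (cumulative 572.5 mi)
B→C: 550.8 mi  (cumulative 1123.3 mi)
C→D: 352.6 mi  (cumulative 1476.0 mi)
D→E: 346.8 mi  (cumulative 1822.8 mi)
Total route length ≈ 1823 mi.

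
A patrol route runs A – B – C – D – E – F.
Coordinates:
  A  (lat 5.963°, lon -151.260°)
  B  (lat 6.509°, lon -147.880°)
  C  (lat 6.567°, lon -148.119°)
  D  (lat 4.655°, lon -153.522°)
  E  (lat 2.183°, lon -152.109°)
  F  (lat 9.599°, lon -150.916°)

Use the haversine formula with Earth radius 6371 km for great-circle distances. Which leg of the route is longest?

Leg distances:
A→B: 378.5 km
B→C: 27.2 km
C→D: 634.6 km
D→E: 316.5 km
E→F: 835.1 km
The longest leg is E–F at 835.1 km.

E–F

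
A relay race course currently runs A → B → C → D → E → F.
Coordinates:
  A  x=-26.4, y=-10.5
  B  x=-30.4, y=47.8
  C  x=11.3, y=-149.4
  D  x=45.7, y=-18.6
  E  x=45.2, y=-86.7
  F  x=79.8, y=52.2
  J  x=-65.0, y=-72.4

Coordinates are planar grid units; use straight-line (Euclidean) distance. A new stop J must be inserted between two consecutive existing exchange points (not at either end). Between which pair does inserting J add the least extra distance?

between B and C

Added distance for inserting J between each consecutive pair:
A–B: 139.6
B–C: 31.9
C–D: 96.2
D–E: 166.1
E–F: 159.0
Smallest added distance is 31.9, inserting between B and C.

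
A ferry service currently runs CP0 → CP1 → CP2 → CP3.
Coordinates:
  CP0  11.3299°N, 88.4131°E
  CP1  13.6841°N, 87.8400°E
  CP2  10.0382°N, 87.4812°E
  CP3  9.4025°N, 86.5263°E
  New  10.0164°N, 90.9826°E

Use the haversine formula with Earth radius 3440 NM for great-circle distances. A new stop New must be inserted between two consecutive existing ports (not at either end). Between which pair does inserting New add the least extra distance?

between CP1 and CP2

Added distance for inserting New between each consecutive pair:
CP0–CP1: 313.0 NM
CP1–CP2: 274.5 NM
CP2–CP3: 405.1 NM
Smallest added distance is 274.5 NM, inserting between CP1 and CP2.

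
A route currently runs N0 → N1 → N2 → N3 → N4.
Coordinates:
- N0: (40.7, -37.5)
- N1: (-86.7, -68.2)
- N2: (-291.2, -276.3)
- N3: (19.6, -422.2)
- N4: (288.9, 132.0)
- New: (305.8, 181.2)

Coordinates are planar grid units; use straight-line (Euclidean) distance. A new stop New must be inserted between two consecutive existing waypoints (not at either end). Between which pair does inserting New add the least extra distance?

between N3 and N4

Added distance for inserting New between each consecutive pair:
N0–N1: 677.7
N1–N2: 925.4
N2–N3: 1076.6
N3–N4: 103.7
Smallest added distance is 103.7, inserting between N3 and N4.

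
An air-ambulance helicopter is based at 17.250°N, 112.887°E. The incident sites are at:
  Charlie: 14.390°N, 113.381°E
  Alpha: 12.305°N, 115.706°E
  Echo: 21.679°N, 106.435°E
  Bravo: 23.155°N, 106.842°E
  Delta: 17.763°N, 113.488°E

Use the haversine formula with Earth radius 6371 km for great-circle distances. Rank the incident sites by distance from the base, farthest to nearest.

Bravo, Echo, Alpha, Charlie, Delta

Distance from the base at 17.250°N, 112.887°E to each:
Bravo 23.155°N, 106.842°E: 910.2 km
Echo 21.679°N, 106.435°E: 836.5 km
Alpha 12.305°N, 115.706°E: 627.8 km
Charlie 14.390°N, 113.381°E: 322.4 km
Delta 17.763°N, 113.488°E: 85.5 km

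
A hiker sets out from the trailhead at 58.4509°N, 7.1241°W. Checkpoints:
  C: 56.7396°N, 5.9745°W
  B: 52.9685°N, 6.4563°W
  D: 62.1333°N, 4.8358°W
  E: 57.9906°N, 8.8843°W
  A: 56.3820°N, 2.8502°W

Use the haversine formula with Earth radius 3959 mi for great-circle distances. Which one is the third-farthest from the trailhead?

Distances from the trailhead (58.4509°N, 7.1241°W):
B: 379.7 mi
D: 266.2 mi
A: 213.8 mi
C: 125.7 mi
E: 71.5 mi
The third-farthest is A at 213.8 mi.

A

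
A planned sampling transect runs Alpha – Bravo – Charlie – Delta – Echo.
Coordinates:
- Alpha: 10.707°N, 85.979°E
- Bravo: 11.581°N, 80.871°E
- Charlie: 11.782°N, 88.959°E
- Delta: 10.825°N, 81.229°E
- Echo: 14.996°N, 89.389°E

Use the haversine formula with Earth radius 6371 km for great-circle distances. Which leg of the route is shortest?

Leg distances:
Alpha→Bravo: 565.7 km
Bravo→Charlie: 881.0 km
Charlie→Delta: 849.5 km
Delta→Echo: 998.4 km
The shortest leg is Alpha–Bravo at 565.7 km.

Alpha–Bravo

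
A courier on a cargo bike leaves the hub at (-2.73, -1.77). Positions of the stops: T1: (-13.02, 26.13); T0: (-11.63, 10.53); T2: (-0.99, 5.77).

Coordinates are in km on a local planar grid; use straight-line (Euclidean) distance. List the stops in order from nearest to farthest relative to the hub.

T2, T0, T1

Distance from the hub at (-2.73, -1.77) to each:
T2 (-0.99, 5.77): 7.7 km
T0 (-11.63, 10.53): 15.2 km
T1 (-13.02, 26.13): 29.7 km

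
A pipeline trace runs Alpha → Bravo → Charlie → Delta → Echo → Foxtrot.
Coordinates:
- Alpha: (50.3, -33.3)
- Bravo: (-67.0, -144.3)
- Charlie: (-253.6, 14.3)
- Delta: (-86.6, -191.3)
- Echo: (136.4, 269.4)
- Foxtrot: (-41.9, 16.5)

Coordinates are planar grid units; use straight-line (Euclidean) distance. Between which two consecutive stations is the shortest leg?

Alpha–Bravo

Leg distances:
Alpha→Bravo: 161.5
Bravo→Charlie: 244.9
Charlie→Delta: 264.9
Delta→Echo: 511.8
Echo→Foxtrot: 309.4
The shortest leg is Alpha–Bravo at 161.5.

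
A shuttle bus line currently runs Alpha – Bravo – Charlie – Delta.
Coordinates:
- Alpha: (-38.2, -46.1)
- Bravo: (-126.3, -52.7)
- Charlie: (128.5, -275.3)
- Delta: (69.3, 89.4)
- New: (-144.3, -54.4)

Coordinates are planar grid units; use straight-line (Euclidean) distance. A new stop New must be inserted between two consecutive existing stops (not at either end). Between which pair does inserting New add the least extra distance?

between Bravo and Charlie

Added distance for inserting New between each consecutive pair:
Alpha–Bravo: 36.2
Bravo–Charlie: 30.8
Charlie–Delta: 239.0
Smallest added distance is 30.8, inserting between Bravo and Charlie.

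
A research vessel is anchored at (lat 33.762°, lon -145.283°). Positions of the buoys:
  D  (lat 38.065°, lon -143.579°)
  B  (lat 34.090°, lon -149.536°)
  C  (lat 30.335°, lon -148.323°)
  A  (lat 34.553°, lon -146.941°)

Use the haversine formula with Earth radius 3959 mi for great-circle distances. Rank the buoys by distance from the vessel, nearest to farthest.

Distance from the vessel at (lat 33.762°, lon -145.283°) to each:
A (lat 34.553°, lon -146.941°): 109.4 mi
B (lat 34.090°, lon -149.536°): 244.9 mi
C (lat 30.335°, lon -148.323°): 296.2 mi
D (lat 38.065°, lon -143.579°): 312.2 mi

A, B, C, D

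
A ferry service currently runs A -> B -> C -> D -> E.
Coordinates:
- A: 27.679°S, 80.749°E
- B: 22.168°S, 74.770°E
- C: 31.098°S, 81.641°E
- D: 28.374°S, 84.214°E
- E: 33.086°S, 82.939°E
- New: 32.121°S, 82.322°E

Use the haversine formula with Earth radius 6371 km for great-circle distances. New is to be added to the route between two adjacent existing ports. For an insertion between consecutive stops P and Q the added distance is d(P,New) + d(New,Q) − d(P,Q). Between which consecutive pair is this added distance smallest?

between D and E

Added distance for inserting New between each consecutive pair:
A–B: 991.7 km
B–C: 260.7 km
C–D: 193.6 km
D–E: 38.5 km
Smallest added distance is 38.5 km, inserting between D and E.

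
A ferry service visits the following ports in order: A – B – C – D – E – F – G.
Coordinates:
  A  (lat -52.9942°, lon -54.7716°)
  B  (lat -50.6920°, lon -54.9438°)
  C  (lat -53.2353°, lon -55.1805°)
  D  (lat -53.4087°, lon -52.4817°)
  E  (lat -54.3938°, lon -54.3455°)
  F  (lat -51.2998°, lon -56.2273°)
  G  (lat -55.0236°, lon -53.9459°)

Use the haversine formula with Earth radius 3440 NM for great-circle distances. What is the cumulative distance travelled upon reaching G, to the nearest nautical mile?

913 NM

Leg distances:
A→B: 138.4 NM  (cumulative 138.4 NM)
B→C: 152.9 NM  (cumulative 291.3 NM)
C→D: 97.3 NM  (cumulative 388.7 NM)
D→E: 88.6 NM  (cumulative 477.2 NM)
E→F: 197.9 NM  (cumulative 675.1 NM)
F→G: 238.1 NM  (cumulative 913.2 NM)
Cumulative distance at G ≈ 913 NM.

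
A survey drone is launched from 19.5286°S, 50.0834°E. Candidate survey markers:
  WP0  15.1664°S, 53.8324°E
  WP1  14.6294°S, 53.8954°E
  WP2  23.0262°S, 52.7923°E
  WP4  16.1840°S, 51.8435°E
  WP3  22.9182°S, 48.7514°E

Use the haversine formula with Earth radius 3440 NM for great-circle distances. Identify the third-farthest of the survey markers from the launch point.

WP2

Distances from the launch point (19.5286°S, 50.0834°E):
WP1: 366.5 NM
WP0: 338.7 NM
WP2: 258.9 NM
WP4: 224.6 NM
WP3: 216.7 NM
The third-farthest is WP2 at 258.9 NM.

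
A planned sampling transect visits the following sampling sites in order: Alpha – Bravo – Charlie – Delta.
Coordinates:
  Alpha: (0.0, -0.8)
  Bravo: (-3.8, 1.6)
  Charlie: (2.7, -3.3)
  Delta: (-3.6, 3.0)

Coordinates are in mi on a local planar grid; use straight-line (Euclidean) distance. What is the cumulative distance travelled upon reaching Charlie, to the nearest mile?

13 mi

Leg distances:
Alpha→Bravo: 4.5 mi  (cumulative 4.5 mi)
Bravo→Charlie: 8.1 mi  (cumulative 12.6 mi)
Cumulative distance at Charlie ≈ 13 mi.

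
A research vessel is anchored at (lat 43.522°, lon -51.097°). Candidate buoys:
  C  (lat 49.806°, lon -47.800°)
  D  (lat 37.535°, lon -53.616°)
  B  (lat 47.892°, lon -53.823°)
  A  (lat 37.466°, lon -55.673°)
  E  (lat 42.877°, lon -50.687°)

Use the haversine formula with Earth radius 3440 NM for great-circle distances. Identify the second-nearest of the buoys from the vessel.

Distances from the vessel ((lat 43.522°, lon -51.097°)):
E: 42.7 NM
B: 286.1 NM
D: 377.3 NM
C: 400.9 NM
A: 419.2 NM
The second-nearest is B at 286.1 NM.

B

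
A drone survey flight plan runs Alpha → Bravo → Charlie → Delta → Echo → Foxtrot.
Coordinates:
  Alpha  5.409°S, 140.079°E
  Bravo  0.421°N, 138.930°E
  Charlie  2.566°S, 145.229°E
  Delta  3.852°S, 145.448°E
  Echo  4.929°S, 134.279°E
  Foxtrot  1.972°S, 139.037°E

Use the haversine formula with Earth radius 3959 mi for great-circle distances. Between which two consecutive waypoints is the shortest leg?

Leg distances:
Alpha→Bravo: 410.6 mi
Bravo→Charlie: 481.6 mi
Charlie→Delta: 90.1 mi
Delta→Echo: 773.1 mi
Echo→Foxtrot: 386.5 mi
The shortest leg is Charlie–Delta at 90.1 mi.

Charlie–Delta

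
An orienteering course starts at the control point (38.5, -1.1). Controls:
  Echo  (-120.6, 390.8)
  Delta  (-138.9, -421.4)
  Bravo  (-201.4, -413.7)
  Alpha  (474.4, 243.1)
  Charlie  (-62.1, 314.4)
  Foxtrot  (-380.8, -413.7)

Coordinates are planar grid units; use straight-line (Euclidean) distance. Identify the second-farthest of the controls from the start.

Alpha

Distance to each, sorted:
Foxtrot: 588.3
Alpha: 499.6
Bravo: 477.3
Delta: 456.2
Echo: 423.0
Charlie: 331.2
The second-farthest is Alpha at 499.6.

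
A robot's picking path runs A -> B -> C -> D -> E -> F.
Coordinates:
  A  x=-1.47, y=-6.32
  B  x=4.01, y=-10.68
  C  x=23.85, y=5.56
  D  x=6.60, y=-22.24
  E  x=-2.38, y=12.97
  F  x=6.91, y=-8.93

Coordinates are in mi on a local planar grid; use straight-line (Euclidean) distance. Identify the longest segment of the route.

D–E

Leg distances:
A→B: 7.0 mi
B→C: 25.6 mi
C→D: 32.7 mi
D→E: 36.3 mi
E→F: 23.8 mi
The longest leg is D–E at 36.3 mi.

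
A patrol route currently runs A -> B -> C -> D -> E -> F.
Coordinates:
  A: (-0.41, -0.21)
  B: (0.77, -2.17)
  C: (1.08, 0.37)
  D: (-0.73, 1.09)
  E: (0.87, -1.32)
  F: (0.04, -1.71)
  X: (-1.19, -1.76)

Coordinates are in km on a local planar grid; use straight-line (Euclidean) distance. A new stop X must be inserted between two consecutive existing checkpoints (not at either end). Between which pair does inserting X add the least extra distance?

between A and B

Added distance for inserting X between each consecutive pair:
A–B: 1.4 km
B–C: 2.6 km
C–D: 4.1 km
D–E: 2.1 km
E–F: 2.4 km
Smallest added distance is 1.4 km, inserting between A and B.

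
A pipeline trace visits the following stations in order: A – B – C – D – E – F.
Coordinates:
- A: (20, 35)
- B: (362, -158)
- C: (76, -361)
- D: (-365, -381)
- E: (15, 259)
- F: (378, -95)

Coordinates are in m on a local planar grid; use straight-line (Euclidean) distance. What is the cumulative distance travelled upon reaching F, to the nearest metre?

2436 m

Leg distances:
A→B: 392.7 m  (cumulative 392.7 m)
B→C: 350.7 m  (cumulative 743.4 m)
C→D: 441.5 m  (cumulative 1184.9 m)
D→E: 744.3 m  (cumulative 1929.2 m)
E→F: 507.0 m  (cumulative 2436.2 m)
Cumulative distance at F ≈ 2436 m.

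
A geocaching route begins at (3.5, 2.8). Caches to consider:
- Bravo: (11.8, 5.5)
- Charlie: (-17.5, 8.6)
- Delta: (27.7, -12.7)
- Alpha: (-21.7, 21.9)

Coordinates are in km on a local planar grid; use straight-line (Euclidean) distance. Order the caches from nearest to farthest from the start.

Distances from the start:
Bravo (11.8, 5.5): 8.7 km
Charlie (-17.5, 8.6): 21.8 km
Delta (27.7, -12.7): 28.7 km
Alpha (-21.7, 21.9): 31.6 km

Bravo, Charlie, Delta, Alpha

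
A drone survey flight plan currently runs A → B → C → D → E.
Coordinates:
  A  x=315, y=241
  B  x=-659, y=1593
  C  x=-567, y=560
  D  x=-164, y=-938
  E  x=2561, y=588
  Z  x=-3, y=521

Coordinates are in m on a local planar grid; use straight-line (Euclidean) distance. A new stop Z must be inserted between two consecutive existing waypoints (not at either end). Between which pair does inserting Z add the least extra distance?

Added distance for inserting Z between each consecutive pair:
A–B: 14.2 m
B–C: 785.0 m
C–D: 481.9 m
D–E: 909.5 m
Smallest added distance is 14.2 m, inserting between A and B.

between A and B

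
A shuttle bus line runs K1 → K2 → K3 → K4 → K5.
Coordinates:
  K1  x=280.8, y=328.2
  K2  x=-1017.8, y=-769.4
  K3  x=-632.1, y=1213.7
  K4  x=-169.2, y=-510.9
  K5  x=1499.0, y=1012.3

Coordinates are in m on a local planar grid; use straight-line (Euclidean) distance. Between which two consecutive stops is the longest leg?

K4–K5

Leg distances:
K1→K2: 1700.3 m
K2→K3: 2020.3 m
K3→K4: 1785.6 m
K4→K5: 2259.0 m
The longest leg is K4–K5 at 2259.0 m.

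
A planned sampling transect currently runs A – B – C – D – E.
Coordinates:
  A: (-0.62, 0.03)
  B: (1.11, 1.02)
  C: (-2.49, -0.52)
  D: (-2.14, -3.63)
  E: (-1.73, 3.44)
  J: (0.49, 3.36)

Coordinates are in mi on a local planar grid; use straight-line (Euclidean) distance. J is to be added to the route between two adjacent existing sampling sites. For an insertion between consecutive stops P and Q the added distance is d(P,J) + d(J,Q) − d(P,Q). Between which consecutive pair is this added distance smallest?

between D and E

Added distance for inserting J between each consecutive pair:
A–B: 3.9 mi
B–C: 3.4 mi
C–D: 9.2 mi
D–E: 2.6 mi
Smallest added distance is 2.6 mi, inserting between D and E.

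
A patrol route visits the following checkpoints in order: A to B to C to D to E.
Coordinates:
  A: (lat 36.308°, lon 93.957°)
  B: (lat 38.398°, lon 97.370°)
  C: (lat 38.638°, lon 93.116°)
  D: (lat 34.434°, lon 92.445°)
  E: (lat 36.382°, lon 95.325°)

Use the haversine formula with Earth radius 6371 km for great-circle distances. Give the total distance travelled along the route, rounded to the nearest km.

1562 km

Leg distances:
A→B: 380.8 km  (cumulative 380.8 km)
B→C: 371.0 km  (cumulative 751.8 km)
C→D: 471.3 km  (cumulative 1223.1 km)
D→E: 339.2 km  (cumulative 1562.2 km)
Total route length ≈ 1562 km.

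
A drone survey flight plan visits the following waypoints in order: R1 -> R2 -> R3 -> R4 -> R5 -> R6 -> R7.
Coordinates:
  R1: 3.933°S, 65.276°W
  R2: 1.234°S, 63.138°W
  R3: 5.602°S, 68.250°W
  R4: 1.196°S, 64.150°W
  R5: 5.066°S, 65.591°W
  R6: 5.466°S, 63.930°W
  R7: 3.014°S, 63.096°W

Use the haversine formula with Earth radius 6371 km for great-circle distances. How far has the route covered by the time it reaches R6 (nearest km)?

2446 km

Leg distances:
R1→R2: 382.7 km  (cumulative 382.7 km)
R2→R3: 746.8 km  (cumulative 1129.5 km)
R3→R4: 668.6 km  (cumulative 1798.1 km)
R4→R5: 459.1 km  (cumulative 2257.2 km)
R5→R6: 189.2 km  (cumulative 2446.4 km)
Cumulative distance at R6 ≈ 2446 km.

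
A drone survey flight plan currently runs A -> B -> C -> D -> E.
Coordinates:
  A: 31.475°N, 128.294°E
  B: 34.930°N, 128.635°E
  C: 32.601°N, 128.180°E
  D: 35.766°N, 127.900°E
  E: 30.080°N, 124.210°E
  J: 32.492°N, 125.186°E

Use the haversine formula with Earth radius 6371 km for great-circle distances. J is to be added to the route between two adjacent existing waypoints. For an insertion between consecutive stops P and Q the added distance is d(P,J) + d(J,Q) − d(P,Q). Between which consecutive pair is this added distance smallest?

Added distance for inserting J between each consecutive pair:
A–B: 347.3 km
B–C: 437.1 km
C–D: 369.5 km
D–E: 5.4 km
Smallest added distance is 5.4 km, inserting between D and E.

between D and E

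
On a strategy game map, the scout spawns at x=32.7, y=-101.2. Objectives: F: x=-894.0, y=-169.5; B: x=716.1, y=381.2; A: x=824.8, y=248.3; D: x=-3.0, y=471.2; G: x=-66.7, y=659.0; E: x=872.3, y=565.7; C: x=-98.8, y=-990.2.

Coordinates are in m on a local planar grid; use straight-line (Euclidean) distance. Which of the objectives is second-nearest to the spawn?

G

Distance to each, sorted:
D: 573.5 m
G: 766.7 m
B: 836.5 m
A: 865.8 m
C: 898.7 m
F: 929.2 m
E: 1072.2 m
The second-nearest is G at 766.7 m.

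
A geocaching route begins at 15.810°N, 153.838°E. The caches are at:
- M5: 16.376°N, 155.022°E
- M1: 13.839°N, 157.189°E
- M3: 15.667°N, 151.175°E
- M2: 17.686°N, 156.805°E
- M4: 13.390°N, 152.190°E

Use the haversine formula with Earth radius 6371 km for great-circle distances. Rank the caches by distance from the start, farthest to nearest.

M1, M2, M4, M3, M5

Distance from the start at 15.810°N, 153.838°E to each:
M1 13.839°N, 157.189°E: 421.6 km
M2 17.686°N, 156.805°E: 378.6 km
M4 13.390°N, 152.190°E: 322.3 km
M3 15.667°N, 151.175°E: 285.5 km
M5 16.376°N, 155.022°E: 141.3 km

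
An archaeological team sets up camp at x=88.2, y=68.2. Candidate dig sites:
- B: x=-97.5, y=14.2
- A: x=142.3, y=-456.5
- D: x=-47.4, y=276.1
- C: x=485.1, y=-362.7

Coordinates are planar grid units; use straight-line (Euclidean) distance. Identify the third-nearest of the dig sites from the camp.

A

Distance to each, sorted:
B: 193.4
D: 248.2
A: 527.5
C: 585.8
The third-nearest is A at 527.5.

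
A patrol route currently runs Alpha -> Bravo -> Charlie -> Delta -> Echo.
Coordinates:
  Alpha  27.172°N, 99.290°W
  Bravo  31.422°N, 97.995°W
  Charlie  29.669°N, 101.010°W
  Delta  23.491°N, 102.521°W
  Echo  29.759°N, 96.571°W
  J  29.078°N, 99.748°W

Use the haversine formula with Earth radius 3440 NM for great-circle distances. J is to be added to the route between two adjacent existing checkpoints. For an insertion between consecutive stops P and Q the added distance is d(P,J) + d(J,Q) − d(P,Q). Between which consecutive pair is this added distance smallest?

between Alpha and Bravo

Added distance for inserting J between each consecutive pair:
Alpha–Bravo: 20.5 NM
Bravo–Charlie: 54.4 NM
Charlie–Delta: 62.4 NM
Delta–Echo: 44.8 NM
Smallest added distance is 20.5 NM, inserting between Alpha and Bravo.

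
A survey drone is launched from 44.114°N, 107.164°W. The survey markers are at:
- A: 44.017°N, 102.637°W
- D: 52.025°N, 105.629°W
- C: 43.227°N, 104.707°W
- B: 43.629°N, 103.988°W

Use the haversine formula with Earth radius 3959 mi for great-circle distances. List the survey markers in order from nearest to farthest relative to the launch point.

C, B, A, D

Distance from the launch point at 44.114°N, 107.164°W to each:
C 43.227°N, 104.707°W: 137.2 mi
B 43.629°N, 103.988°W: 161.7 mi
A 44.017°N, 102.637°W: 224.8 mi
D 52.025°N, 105.629°W: 551.2 mi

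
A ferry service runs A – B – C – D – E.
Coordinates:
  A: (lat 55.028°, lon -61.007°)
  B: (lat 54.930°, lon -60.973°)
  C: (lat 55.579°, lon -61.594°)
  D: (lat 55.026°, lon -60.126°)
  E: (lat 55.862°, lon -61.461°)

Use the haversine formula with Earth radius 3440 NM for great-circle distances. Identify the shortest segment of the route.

Leg distances:
A→B: 6.0 NM
B→C: 44.4 NM
C→D: 60.2 NM
D→E: 67.7 NM
The shortest leg is A–B at 6.0 NM.

A–B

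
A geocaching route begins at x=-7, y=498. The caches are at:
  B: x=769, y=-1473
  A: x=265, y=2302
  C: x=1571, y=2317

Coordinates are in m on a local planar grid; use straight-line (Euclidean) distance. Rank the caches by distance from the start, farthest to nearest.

Distance from the start at x=-7, y=498 to each:
C x=1571, y=2317: 2408.1 m
B x=769, y=-1473: 2118.3 m
A x=265, y=2302: 1824.4 m

C, B, A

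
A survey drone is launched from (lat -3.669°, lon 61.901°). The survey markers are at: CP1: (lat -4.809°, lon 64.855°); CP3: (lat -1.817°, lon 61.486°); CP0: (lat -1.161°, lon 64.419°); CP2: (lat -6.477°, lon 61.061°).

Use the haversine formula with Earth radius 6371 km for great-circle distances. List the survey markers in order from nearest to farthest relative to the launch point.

Distances from the launch point:
CP3 (lat -1.817°, lon 61.486°): 211.0 km
CP2 (lat -6.477°, lon 61.061°): 325.8 km
CP1 (lat -4.809°, lon 64.855°): 351.2 km
CP0 (lat -1.161°, lon 64.419°): 395.0 km

CP3, CP2, CP1, CP0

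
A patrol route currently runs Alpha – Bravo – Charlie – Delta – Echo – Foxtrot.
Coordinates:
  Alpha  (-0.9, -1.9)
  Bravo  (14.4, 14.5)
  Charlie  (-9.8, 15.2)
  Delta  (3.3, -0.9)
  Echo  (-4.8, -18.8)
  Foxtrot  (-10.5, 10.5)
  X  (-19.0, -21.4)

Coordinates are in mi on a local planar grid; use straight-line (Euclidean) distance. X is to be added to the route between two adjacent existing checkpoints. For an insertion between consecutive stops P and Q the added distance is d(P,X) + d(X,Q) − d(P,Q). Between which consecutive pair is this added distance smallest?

Added distance for inserting X between each consecutive pair:
Alpha–Bravo: 53.2 mi
Bravo–Charlie: 62.6 mi
Charlie–Delta: 47.3 mi
Delta–Echo: 25.1 mi
Echo–Foxtrot: 17.6 mi
Smallest added distance is 17.6 mi, inserting between Echo and Foxtrot.

between Echo and Foxtrot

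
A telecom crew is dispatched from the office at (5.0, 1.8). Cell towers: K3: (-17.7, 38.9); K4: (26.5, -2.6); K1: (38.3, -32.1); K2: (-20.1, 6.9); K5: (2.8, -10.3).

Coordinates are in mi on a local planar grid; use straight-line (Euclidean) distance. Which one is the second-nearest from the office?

K4

Distance to each, sorted:
K5: 12.3 mi
K4: 21.9 mi
K2: 25.6 mi
K3: 43.5 mi
K1: 47.5 mi
The second-nearest is K4 at 21.9 mi.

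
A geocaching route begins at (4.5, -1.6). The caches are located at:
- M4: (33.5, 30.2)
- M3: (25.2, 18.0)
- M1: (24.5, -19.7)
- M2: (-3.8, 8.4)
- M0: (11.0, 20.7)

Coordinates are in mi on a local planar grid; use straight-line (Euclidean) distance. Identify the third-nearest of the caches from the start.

Distance to each, sorted:
M2: 13.0 mi
M0: 23.2 mi
M1: 27.0 mi
M3: 28.5 mi
M4: 43.0 mi
The third-nearest is M1 at 27.0 mi.

M1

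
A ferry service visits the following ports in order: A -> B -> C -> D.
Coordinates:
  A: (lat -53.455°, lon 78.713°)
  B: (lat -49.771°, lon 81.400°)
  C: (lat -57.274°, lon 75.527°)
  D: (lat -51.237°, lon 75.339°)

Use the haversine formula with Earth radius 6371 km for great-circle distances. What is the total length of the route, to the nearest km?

2040 km

Leg distances:
A→B: 449.6 km  (cumulative 449.6 km)
B→C: 919.4 km  (cumulative 1369.0 km)
C→D: 671.4 km  (cumulative 2040.4 km)
Total route length ≈ 2040 km.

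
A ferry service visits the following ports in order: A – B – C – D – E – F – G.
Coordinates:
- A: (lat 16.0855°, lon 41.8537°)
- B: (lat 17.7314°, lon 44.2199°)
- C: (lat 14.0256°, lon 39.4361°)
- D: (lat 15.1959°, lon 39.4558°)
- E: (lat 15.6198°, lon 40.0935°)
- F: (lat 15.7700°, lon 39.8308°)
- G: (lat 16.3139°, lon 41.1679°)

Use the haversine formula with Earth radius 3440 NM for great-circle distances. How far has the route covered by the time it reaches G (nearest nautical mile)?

Leg distances:
A→B: 168.0 NM  (cumulative 168.0 NM)
B→C: 354.7 NM  (cumulative 522.7 NM)
C→D: 70.3 NM  (cumulative 593.0 NM)
D→E: 44.8 NM  (cumulative 637.8 NM)
E→F: 17.7 NM  (cumulative 655.5 NM)
F→G: 83.8 NM  (cumulative 739.3 NM)
Cumulative distance at G ≈ 739 NM.

739 NM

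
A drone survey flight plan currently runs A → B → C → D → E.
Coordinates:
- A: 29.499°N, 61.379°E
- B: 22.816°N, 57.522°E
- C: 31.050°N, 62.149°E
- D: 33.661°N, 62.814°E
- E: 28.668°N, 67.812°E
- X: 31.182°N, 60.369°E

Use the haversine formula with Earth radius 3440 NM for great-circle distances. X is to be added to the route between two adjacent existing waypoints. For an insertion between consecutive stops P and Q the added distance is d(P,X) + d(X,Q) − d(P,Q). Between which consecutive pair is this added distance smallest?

between B and C

Added distance for inserting X between each consecutive pair:
A–B: 186.8 NM
B–C: 63.9 NM
C–D: 125.1 NM
D–E: 214.6 NM
Smallest added distance is 63.9 NM, inserting between B and C.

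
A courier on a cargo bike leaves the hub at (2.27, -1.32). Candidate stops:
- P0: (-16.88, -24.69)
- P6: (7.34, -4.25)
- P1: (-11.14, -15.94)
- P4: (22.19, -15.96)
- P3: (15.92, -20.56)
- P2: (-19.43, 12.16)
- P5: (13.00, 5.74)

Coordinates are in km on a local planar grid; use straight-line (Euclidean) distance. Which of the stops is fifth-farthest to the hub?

Distance to each, sorted:
P0: 30.2 km
P2: 25.5 km
P4: 24.7 km
P3: 23.6 km
P1: 19.8 km
P5: 12.8 km
P6: 5.9 km
The fifth-farthest is P1 at 19.8 km.

P1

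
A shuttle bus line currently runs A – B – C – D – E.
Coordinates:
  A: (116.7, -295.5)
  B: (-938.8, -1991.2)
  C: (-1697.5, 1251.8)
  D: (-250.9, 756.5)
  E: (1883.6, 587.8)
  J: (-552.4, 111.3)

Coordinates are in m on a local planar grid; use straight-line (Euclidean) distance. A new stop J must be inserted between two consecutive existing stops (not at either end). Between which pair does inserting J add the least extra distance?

Added distance for inserting J between each consecutive pair:
A–B: 923.4 m
B–C: 423.3 m
C–D: 799.3 m
D–E: 1053.2 m
Smallest added distance is 423.3 m, inserting between B and C.

between B and C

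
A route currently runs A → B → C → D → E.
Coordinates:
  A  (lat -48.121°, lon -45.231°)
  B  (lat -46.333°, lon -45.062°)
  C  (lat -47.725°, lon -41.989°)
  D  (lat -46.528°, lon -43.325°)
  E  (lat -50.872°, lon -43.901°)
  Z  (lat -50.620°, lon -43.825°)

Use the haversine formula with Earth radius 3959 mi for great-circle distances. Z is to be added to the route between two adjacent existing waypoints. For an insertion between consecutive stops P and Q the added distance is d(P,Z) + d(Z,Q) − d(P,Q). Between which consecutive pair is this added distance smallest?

between D and E

Added distance for inserting Z between each consecutive pair:
A–B: 361.7 mi
B–C: 344.4 mi
C–D: 396.3 mi
D–E: 0.1 mi
Smallest added distance is 0.1 mi, inserting between D and E.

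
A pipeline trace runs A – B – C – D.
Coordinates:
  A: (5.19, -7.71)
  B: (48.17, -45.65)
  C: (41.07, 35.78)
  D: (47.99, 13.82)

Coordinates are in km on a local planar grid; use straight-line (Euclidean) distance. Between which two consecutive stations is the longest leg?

Leg distances:
A→B: 57.3 km
B→C: 81.7 km
C→D: 23.0 km
The longest leg is B–C at 81.7 km.

B–C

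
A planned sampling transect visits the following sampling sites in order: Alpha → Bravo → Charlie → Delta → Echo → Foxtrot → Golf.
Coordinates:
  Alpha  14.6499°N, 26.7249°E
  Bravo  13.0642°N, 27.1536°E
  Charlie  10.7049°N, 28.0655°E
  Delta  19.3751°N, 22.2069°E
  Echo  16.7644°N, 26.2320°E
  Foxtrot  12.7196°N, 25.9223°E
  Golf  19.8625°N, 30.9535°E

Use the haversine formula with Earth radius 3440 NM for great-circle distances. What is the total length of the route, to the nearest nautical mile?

1910 NM

Leg distances:
Alpha→Bravo: 98.4 NM  (cumulative 98.4 NM)
Bravo→Charlie: 151.4 NM  (cumulative 249.9 NM)
Charlie→Delta: 621.4 NM  (cumulative 871.2 NM)
Delta→Echo: 278.1 NM  (cumulative 1149.3 NM)
Echo→Foxtrot: 243.5 NM  (cumulative 1392.8 NM)
Foxtrot→Golf: 517.5 NM  (cumulative 1910.4 NM)
Total route length ≈ 1910 NM.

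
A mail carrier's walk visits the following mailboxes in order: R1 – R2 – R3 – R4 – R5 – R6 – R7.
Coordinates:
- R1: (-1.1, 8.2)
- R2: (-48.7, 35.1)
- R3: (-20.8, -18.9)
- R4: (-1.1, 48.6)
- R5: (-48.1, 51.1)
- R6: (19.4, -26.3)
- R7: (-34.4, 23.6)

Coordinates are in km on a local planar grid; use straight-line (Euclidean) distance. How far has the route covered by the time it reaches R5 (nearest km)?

Leg distances:
R1→R2: 54.7 km  (cumulative 54.7 km)
R2→R3: 60.8 km  (cumulative 115.5 km)
R3→R4: 70.3 km  (cumulative 185.8 km)
R4→R5: 47.1 km  (cumulative 232.8 km)
Cumulative distance at R5 ≈ 233 km.

233 km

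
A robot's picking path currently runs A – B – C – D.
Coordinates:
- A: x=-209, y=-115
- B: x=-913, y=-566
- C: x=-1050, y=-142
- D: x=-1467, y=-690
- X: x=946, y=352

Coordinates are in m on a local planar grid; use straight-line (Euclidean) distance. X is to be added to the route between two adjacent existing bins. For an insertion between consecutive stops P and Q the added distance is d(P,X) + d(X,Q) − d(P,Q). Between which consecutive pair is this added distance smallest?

Added distance for inserting X between each consecutive pair:
A–B: 2483.1 m
B–C: 3683.9 m
C–D: 3996.0 m
Smallest added distance is 2483.1 m, inserting between A and B.

between A and B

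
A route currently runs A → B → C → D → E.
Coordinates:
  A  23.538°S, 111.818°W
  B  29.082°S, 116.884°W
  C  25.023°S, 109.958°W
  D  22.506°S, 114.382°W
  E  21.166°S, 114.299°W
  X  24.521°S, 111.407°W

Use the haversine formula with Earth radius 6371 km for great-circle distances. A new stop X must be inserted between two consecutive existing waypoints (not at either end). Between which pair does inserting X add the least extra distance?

between C and D

Added distance for inserting X between each consecutive pair:
A–B: 63.6 km
B–C: 79.0 km
C–D: 3.6 km
D–E: 704.2 km
Smallest added distance is 3.6 km, inserting between C and D.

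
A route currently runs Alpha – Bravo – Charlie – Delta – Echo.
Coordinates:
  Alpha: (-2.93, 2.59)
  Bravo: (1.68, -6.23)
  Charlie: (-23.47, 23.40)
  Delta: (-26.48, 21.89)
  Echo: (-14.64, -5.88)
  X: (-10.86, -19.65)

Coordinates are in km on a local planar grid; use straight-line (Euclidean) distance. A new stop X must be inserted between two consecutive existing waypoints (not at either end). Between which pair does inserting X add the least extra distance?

between Bravo and Charlie

Added distance for inserting X between each consecutive pair:
Alpha–Bravo: 32.0 km
Bravo–Charlie: 24.4 km
Charlie–Delta: 85.9 km
Delta–Echo: 28.5 km
Smallest added distance is 24.4 km, inserting between Bravo and Charlie.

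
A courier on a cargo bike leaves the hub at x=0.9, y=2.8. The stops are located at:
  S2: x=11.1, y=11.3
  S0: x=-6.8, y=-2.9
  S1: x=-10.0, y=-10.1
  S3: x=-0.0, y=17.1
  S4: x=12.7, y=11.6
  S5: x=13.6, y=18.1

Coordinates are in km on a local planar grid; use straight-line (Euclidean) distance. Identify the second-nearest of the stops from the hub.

S2

Distances from the hub (x=0.9, y=2.8):
S0: 9.6 km
S2: 13.3 km
S3: 14.3 km
S4: 14.7 km
S1: 16.9 km
S5: 19.9 km
The second-nearest is S2 at 13.3 km.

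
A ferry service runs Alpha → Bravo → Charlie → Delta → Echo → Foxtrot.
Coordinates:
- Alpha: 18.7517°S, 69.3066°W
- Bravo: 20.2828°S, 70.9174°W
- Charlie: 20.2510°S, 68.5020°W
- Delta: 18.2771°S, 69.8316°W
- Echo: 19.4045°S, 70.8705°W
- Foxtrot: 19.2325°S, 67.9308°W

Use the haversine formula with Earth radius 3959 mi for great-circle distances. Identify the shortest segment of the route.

Delta–Echo

Leg distances:
Alpha→Bravo: 149.0 mi
Bravo→Charlie: 156.6 mi
Charlie→Delta: 161.6 mi
Delta→Echo: 103.4 mi
Echo→Foxtrot: 192.1 mi
The shortest leg is Delta–Echo at 103.4 mi.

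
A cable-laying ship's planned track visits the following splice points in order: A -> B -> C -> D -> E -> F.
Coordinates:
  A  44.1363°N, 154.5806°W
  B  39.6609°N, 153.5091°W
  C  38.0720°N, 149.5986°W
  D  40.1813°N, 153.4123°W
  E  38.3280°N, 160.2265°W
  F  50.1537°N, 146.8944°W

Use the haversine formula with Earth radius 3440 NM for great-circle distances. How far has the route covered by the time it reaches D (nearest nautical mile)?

697 NM

Leg distances:
A→B: 272.9 NM  (cumulative 272.9 NM)
B→C: 206.2 NM  (cumulative 479.1 NM)
C→D: 218.1 NM  (cumulative 697.2 NM)
Cumulative distance at D ≈ 697 NM.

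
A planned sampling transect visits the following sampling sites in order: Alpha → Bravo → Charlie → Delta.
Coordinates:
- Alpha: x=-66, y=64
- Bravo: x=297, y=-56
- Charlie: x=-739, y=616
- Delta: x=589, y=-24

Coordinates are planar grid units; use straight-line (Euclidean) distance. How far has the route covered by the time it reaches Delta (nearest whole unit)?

3091

Leg distances:
Alpha→Bravo: 382.3  (cumulative 382.3)
Bravo→Charlie: 1234.9  (cumulative 1617.2)
Charlie→Delta: 1474.2  (cumulative 3091.4)
Cumulative distance at Delta ≈ 3091.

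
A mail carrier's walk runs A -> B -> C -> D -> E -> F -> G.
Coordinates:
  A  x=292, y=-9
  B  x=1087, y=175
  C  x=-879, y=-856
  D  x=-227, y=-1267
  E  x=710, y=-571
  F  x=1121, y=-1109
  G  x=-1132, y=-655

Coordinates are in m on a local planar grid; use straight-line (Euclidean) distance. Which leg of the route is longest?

F–G

Leg distances:
A→B: 816.0 m
B→C: 2219.9 m
C→D: 770.7 m
D→E: 1167.2 m
E→F: 677.0 m
F→G: 2298.3 m
The longest leg is F–G at 2298.3 m.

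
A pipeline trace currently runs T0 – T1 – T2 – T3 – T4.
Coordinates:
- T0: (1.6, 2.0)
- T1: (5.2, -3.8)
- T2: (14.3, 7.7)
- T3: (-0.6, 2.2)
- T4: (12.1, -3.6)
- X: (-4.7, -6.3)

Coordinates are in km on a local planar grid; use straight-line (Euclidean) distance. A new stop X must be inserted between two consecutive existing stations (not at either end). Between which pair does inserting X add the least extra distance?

Added distance for inserting X between each consecutive pair:
T0–T1: 13.8 km
T1–T2: 19.1 km
T2–T3: 17.2 km
T3–T4: 12.5 km
Smallest added distance is 12.5 km, inserting between T3 and T4.

between T3 and T4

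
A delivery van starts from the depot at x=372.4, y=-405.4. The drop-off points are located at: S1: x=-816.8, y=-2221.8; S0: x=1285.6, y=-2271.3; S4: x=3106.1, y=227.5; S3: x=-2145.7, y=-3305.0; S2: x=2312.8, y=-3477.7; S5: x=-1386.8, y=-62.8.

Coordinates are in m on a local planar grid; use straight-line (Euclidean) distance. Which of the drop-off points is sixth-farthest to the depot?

S5

Distance to each, sorted:
S3: 3840.4 m
S2: 3633.8 m
S4: 2806.0 m
S1: 2171.1 m
S0: 2077.4 m
S5: 1792.2 m
The sixth-farthest is S5 at 1792.2 m.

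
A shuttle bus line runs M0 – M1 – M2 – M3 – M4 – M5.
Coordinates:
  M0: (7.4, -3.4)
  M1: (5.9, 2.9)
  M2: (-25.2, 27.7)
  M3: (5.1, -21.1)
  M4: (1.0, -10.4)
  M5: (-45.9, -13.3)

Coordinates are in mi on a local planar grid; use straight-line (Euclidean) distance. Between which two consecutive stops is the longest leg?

Leg distances:
M0→M1: 6.5 mi
M1→M2: 39.8 mi
M2→M3: 57.4 mi
M3→M4: 11.5 mi
M4→M5: 47.0 mi
The longest leg is M2–M3 at 57.4 mi.

M2–M3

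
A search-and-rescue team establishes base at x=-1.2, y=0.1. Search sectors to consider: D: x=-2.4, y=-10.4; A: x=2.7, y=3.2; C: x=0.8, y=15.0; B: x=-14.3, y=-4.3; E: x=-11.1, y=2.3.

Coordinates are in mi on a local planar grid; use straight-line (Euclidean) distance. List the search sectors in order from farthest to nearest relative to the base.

Distance from the base at x=-1.2, y=0.1 to each:
C x=0.8, y=15.0: 15.0 mi
B x=-14.3, y=-4.3: 13.8 mi
D x=-2.4, y=-10.4: 10.6 mi
E x=-11.1, y=2.3: 10.1 mi
A x=2.7, y=3.2: 5.0 mi

C, B, D, E, A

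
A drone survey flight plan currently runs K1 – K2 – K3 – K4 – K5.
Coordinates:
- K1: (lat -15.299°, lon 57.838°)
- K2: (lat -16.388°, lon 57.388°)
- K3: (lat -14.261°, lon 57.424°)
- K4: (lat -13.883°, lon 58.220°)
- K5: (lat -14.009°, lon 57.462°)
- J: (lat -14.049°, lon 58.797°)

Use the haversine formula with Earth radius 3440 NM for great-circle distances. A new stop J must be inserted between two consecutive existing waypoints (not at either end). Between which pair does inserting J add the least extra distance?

between K3 and K4

Added distance for inserting J between each consecutive pair:
K1–K2: 185.5 NM
K2–K3: 115.6 NM
K3–K4: 64.4 NM
K4–K5: 68.1 NM
Smallest added distance is 64.4 NM, inserting between K3 and K4.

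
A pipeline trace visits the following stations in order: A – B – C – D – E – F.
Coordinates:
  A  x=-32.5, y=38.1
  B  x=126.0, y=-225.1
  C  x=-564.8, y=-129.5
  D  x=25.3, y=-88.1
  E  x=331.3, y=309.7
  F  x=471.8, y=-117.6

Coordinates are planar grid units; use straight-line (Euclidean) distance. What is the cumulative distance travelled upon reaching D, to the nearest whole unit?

1596

Leg distances:
A→B: 307.2  (cumulative 307.2)
B→C: 697.4  (cumulative 1004.6)
C→D: 591.6  (cumulative 1596.2)
Cumulative distance at D ≈ 1596.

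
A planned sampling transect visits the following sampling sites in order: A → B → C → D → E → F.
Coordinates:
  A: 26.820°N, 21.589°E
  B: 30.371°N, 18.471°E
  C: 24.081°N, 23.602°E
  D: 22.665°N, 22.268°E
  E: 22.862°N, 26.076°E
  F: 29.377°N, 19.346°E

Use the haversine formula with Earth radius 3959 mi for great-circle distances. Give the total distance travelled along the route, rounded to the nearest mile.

1833 mi

Leg distances:
A→B: 309.8 mi  (cumulative 309.8 mi)
B→C: 536.7 mi  (cumulative 846.5 mi)
C→D: 129.4 mi  (cumulative 975.9 mi)
D→E: 243.0 mi  (cumulative 1218.9 mi)
E→F: 613.7 mi  (cumulative 1832.6 mi)
Total route length ≈ 1833 mi.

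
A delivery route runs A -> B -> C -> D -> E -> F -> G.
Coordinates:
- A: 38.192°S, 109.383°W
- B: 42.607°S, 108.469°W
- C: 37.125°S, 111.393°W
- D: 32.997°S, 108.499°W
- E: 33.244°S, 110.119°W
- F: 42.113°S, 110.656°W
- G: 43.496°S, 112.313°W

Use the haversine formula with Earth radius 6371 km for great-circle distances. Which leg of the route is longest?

Leg distances:
A→B: 497.0 km
B→C: 658.6 km
C→D: 529.1 km
D→E: 153.3 km
E→F: 987.3 km
F→G: 204.7 km
The longest leg is E–F at 987.3 km.

E–F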